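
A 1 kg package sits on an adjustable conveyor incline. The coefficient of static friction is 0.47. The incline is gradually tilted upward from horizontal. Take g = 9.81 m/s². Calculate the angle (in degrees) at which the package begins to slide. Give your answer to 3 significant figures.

At the threshold of sliding, static friction is at its maximum μ_s N and exactly balances the weight component along the incline: mg sin θ = μ_s mg cos θ.
Hence tan θ = μ_s = 0.47, so θ = arctan(0.47) = 25.1735°.

25.2°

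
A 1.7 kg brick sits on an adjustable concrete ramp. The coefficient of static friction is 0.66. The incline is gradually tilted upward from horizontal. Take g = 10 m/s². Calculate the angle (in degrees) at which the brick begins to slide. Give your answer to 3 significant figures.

33.4°

At the threshold of sliding, static friction is at its maximum μ_s N and exactly balances the weight component along the incline: mg sin θ = μ_s mg cos θ.
Hence tan θ = μ_s = 0.66, so θ = arctan(0.66) = 33.4248°.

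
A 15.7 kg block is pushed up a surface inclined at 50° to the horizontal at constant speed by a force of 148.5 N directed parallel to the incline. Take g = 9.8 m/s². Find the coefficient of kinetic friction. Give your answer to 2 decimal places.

0.31

At constant speed ΣF = 0 along the incline. The applied 148.5 N acts up the slope; the weight component mg sin 50° = 117.864 N and kinetic friction μN both act down the slope.
So 148.5 = 117.864 + μ × 98.899, giving μ = (148.5 − 117.864) / 98.899 = 0.3098.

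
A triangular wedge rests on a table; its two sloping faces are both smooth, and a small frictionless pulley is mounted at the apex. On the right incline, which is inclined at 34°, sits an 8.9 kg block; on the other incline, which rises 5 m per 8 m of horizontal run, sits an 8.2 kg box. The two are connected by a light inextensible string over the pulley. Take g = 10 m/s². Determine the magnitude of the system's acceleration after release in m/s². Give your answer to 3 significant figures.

0.369 m/s²

Resolve each weight along its own incline: the 8.9 kg mass has component 8.9 × 10 × sin 34° = 49.768 N down its slope, and the 8.2 kg mass has 8.2 × 10 × sin 32.01° = 43.460 N down its slope.
The 8.9 kg side's 49.768 N exceeds the other side's 43.460 N, so that mass slides down and the 8.2 kg mass slides up. Taking that direction as positive, Newton's second law for the whole system gives 49.768 − 43.460 = (8.9 + 8.2) a, so a = 6.308 / 17.1 = 0.3689 m/s².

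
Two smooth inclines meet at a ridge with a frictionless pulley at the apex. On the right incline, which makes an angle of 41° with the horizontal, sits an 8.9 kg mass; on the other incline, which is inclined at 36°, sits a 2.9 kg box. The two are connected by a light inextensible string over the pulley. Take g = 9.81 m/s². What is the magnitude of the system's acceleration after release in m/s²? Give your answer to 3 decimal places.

Resolve each weight along its own incline: the 8.9 kg mass has component 8.9 × 9.81 × sin 41° = 57.280 N down its slope, and the 2.9 kg mass has 2.9 × 9.81 × sin 36° = 16.722 N down its slope.
The 8.9 kg side's 57.280 N exceeds the other side's 16.722 N, so that mass slides down and the 2.9 kg mass slides up. Taking that direction as positive, Newton's second law for the whole system gives 57.280 − 16.722 = (8.9 + 2.9) a, so a = 40.558 / 11.8 = 3.4371 m/s².

3.437 m/s²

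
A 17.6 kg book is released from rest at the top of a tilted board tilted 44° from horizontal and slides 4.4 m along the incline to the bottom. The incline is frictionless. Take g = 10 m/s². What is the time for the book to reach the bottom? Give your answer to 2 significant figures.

The weight component along the incline is mg sin 44° = 122.260 N and the normal force is N = mg cos 44° = 126.604 N.
With no friction, a = g sin 44° = 6.9466 m/s².
Starting from rest, L = ½at², so t = √(2L/a) = √(2 × 4.4 / 6.9466) = 1.1255 s.

1.1 s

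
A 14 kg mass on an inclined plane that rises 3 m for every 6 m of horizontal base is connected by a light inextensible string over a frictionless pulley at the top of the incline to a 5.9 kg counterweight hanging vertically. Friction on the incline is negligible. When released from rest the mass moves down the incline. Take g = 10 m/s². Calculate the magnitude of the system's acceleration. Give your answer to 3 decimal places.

0.181 m/s²

For the mass on the incline: the weight component along the slope is m₁g sin 26.57° = 14 × 10 × 0.4472 = 62.608 N and the normal force is N = m₁g cos 26.57° = 125.220 N.
Newton's second law for the mass (down-slope positive): 62.608 − T = 14 a. For the hanging counterweight (upward positive): T − 5.9 × 10 = 5.9 a.
Adding the two equations eliminates T: 3.608 = 19.9 a, so a = 0.1813 m/s².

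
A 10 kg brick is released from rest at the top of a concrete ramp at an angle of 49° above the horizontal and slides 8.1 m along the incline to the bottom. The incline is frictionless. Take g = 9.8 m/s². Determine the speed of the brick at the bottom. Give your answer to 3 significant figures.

The weight component along the incline is mg sin 49° = 73.962 N and the normal force is N = mg cos 49° = 64.294 N.
With no friction, a = g sin 49° = 7.3962 m/s².
Starting from rest over a distance of 8.1 m, v² = 2aL = 2 × 7.3962 × 8.1 = 119.8184, so v = 10.9462 m/s.

10.9 m/s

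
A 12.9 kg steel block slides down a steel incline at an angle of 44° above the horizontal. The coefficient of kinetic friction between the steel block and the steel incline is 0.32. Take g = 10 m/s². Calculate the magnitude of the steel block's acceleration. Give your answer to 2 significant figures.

Resolving the weight along the incline: the component pulling the steel block down the slope is mg sin 44° = 12.9 × 10 × 0.6947 = 89.616 N, and the normal force is N = mg cos 44° = 12.9 × 10 × 0.7193 = 92.790 N.
Kinetic friction acts up the slope with magnitude f = μN = 0.32 × 92.790 = 29.693 N.
Net force along the incline is 89.616 − 29.693 = 59.923 N, so a = 59.923 / 12.9 = 4.6452 m/s².

4.6 m/s²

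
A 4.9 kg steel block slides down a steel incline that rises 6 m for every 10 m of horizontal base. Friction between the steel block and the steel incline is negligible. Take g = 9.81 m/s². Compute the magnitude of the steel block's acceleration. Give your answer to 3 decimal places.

Resolving the weight along the incline: the component pulling the steel block down the slope is mg sin 30.96° = 4.9 × 9.81 × 0.5145 = 24.732 N, and the normal force is N = mg cos 30.96° = 4.9 × 9.81 × 0.8575 = 41.219 N.
With no friction the net force along the incline is 24.732 N, so a = g sin 30.96° = 24.732 / 4.9 = 5.0473 m/s².

5.047 m/s²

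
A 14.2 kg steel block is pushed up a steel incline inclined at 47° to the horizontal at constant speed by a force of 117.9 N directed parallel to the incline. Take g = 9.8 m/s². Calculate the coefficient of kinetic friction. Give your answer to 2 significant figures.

At constant speed ΣF = 0 along the incline. The applied 117.9 N acts up the slope; the weight component mg sin 47° = 101.775 N and kinetic friction μN both act down the slope.
So 117.9 = 101.775 + μ × 94.907, giving μ = (117.9 − 101.775) / 94.907 = 0.1699.

0.17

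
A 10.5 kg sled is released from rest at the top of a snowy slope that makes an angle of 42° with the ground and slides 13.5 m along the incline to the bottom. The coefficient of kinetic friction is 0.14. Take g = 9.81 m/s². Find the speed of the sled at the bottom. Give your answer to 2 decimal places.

12.23 m/s

The weight component along the incline is mg sin 42° = 68.924 N and the normal force is N = mg cos 42° = 76.548 N.
Friction up the slope is f = μN = 0.14 × 76.548 = 10.717 N, so the net downslope force is 68.924 − 10.717 = 58.207 N and a = 58.207 / 10.5 = 5.5435 m/s².
Starting from rest over a distance of 13.5 m, v² = 2aL = 2 × 5.5435 × 13.5 = 149.6745, so v = 12.2342 m/s.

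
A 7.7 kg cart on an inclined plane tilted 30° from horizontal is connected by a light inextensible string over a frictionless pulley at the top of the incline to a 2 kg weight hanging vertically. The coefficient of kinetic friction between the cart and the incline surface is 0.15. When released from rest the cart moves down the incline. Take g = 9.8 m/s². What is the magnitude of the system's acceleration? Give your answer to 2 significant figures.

0.86 m/s²

For the cart on the incline: the weight component along the slope is m₁g sin 30° = 7.7 × 9.8 × 0.5000 = 37.730 N and the normal force is N = m₁g cos 30° = 65.350 N.
Kinetic friction opposes the cart's motion down the incline: f = μN = 0.15 × 65.350 = 9.802 N acting up the slope.
Newton's second law for the cart (down-slope positive): 37.730 − 9.802 − T = 7.7 a. For the hanging weight (upward positive): T − 2 × 9.8 = 2 a.
Adding the two equations eliminates T: 8.328 = 9.7 a, so a = 0.8586 m/s².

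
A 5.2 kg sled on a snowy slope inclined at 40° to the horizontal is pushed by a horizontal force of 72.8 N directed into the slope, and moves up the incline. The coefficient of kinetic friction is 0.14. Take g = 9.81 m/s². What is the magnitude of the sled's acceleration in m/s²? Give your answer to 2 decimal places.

The horizontal push has components F cos 40° = 72.8 × 0.7660 = 55.765 N up the incline and F sin 40° = 72.8 × 0.6428 = 46.796 N pressing into the surface.
The normal force is therefore N = mg cos 40° + F sin 40° = 39.075 + 46.796 = 85.871 N, and kinetic friction down the slope is μN = 0.14 × 85.871 = 12.022 N.
Along the incline: F cos 40° − mg sin 40° − μN = ma, so 55.765 − 32.791 − 12.022 = 5.2 a, giving a = 2.1062 m/s².

2.11 m/s²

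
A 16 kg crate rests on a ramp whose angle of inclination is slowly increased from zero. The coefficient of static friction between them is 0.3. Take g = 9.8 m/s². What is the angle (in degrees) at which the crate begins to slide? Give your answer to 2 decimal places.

At the threshold of sliding, static friction is at its maximum μ_s N and exactly balances the weight component along the incline: mg sin θ = μ_s mg cos θ.
Hence tan θ = μ_s = 0.3, so θ = arctan(0.3) = 16.6992°.

16.70°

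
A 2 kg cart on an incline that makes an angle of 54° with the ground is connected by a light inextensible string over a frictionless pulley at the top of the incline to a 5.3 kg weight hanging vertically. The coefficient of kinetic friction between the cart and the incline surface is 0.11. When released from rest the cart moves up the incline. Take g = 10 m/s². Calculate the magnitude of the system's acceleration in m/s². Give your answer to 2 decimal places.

For the cart on the incline: the weight component along the slope is m₁g sin 54° = 2 × 10 × 0.8090 = 16.180 N and the normal force is N = m₁g cos 54° = 11.756 N.
Kinetic friction opposes the cart's motion up the incline: f = μN = 0.11 × 11.756 = 1.293 N acting down the slope.
Newton's second law for the cart (up-slope positive): T − 16.180 − 1.293 = 2 a. For the hanging weight (downward positive): 5.3 × 10 − T = 5.3 a.
Adding the two equations eliminates T: 35.527 = 7.3 a, so a = 4.8667 m/s².

4.87 m/s²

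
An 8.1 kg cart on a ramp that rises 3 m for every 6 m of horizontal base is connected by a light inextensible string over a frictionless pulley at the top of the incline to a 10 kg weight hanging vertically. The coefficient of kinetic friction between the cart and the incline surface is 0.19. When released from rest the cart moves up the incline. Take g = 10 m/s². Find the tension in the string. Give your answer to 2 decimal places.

72.37 N

For the cart on the incline: the weight component along the slope is m₁g sin 26.57° = 8.1 × 10 × 0.4472 = 36.223 N and the normal force is N = m₁g cos 26.57° = 72.449 N.
Kinetic friction opposes the cart's motion up the incline: f = μN = 0.19 × 72.449 = 13.765 N acting down the slope.
Newton's second law for the cart (up-slope positive): T − 36.223 − 13.765 = 8.1 a. For the hanging weight (downward positive): 10 × 10 − T = 10 a.
Adding the two equations eliminates T: 50.012 = 18.1 a, so a = 2.7631 m/s².
Then from the hanging weight's equation, T = 10 × (10 − 2.7631) = 72.369 N.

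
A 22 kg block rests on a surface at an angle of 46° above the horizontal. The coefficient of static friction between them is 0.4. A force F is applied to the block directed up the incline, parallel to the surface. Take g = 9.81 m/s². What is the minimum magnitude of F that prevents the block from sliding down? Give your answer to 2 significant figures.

The normal force is N = mg cos 46° = 149.921 N. With F at its minimum the block is on the verge of sliding down, so static friction is at its maximum μ_s N = 0.4 × 149.921 = 59.968 N and acts up the slope.
Equilibrium along the incline: F + μ_s N = mg sin 46°, so F = 155.248 − 59.968 = 95.280 N.

95 N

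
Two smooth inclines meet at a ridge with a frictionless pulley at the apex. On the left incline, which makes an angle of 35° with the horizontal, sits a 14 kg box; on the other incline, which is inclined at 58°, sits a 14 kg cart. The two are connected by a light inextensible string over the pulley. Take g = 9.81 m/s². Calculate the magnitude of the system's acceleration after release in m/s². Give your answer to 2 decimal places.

1.35 m/s²

Resolve each weight along its own incline: the 14 kg mass has component 14 × 9.81 × sin 35° = 78.775 N down its slope, and the 14 kg mass has 14 × 9.81 × sin 58° = 116.471 N down its slope.
The 14 kg side's 116.471 N exceeds the other side's 78.775 N, so that mass slides down and the 14 kg mass slides up. Taking that direction as positive, Newton's second law for the whole system gives 116.471 − 78.775 = (14 + 14) a, so a = 37.696 / 28 = 1.3463 m/s².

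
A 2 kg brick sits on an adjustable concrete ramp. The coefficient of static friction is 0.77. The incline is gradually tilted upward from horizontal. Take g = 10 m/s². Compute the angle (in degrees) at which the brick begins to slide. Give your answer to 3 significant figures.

At the threshold of sliding, static friction is at its maximum μ_s N and exactly balances the weight component along the incline: mg sin θ = μ_s mg cos θ.
Hence tan θ = μ_s = 0.77, so θ = arctan(0.77) = 37.5963°.

37.6°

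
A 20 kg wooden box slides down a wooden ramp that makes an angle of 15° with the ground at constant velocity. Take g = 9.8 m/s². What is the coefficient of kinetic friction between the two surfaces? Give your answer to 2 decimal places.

At constant velocity the net force along the incline is zero: mg sin 15° = μ mg cos 15°.
So μ = tan 15° = 0.2588 / 0.9659 = 0.2679.

0.27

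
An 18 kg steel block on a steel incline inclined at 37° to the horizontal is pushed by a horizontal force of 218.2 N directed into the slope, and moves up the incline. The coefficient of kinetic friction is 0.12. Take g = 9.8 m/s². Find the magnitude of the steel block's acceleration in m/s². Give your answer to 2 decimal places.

1.97 m/s²

The horizontal push has components F cos 37° = 218.2 × 0.7986 = 174.255 N up the incline and F sin 37° = 218.2 × 0.6018 = 131.313 N pressing into the surface.
The normal force is therefore N = mg cos 37° + F sin 37° = 140.873 + 131.313 = 272.186 N, and kinetic friction down the slope is μN = 0.12 × 272.186 = 32.662 N.
Along the incline: F cos 37° − mg sin 37° − μN = ma, so 174.255 − 106.158 − 32.662 = 18 a, giving a = 1.9686 m/s².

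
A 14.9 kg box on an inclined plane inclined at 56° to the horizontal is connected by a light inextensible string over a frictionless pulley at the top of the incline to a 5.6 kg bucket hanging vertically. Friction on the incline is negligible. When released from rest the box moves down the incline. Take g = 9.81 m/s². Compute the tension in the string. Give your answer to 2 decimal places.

73.03 N

For the box on the incline: the weight component along the slope is m₁g sin 56° = 14.9 × 9.81 × 0.8290 = 121.174 N and the normal force is N = m₁g cos 56° = 81.737 N.
Newton's second law for the box (down-slope positive): 121.174 − T = 14.9 a. For the hanging bucket (upward positive): T − 5.6 × 9.81 = 5.6 a.
Adding the two equations eliminates T: 66.238 = 20.5 a, so a = 3.2311 m/s².
Then from the hanging bucket's equation, T = 5.6 × (9.81 + 3.2311) = 73.030 N.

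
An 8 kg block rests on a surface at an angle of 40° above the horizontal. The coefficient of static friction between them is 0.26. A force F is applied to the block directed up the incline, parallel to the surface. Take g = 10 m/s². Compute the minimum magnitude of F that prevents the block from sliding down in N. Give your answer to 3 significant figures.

The normal force is N = mg cos 40° = 61.284 N. With F at its minimum the block is on the verge of sliding down, so static friction is at its maximum μ_s N = 0.26 × 61.284 = 15.934 N and acts up the slope.
Equilibrium along the incline: F + μ_s N = mg sin 40°, so F = 51.423 − 15.934 = 35.489 N.

35.5 N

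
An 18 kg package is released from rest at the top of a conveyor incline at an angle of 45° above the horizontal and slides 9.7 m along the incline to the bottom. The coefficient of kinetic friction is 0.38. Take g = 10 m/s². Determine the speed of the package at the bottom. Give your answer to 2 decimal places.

9.22 m/s

The weight component along the incline is mg sin 45° = 127.279 N and the normal force is N = mg cos 45° = 127.279 N.
Friction up the slope is f = μN = 0.38 × 127.279 = 48.366 N, so the net downslope force is 127.279 − 48.366 = 78.913 N and a = 78.913 / 18 = 4.3841 m/s².
Starting from rest over a distance of 9.7 m, v² = 2aL = 2 × 4.3841 × 9.7 = 85.0515, so v = 9.2223 m/s.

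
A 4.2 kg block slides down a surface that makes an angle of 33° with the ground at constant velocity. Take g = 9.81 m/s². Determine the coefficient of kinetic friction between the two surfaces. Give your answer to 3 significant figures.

At constant velocity the net force along the incline is zero: mg sin 33° = μ mg cos 33°.
So μ = tan 33° = 0.5446 / 0.8387 = 0.6493.

0.649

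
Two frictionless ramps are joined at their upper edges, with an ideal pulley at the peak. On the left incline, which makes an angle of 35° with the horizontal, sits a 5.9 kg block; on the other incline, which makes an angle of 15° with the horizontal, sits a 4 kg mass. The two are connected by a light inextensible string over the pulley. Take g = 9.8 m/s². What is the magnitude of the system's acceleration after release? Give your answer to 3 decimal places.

2.325 m/s²

Resolve each weight along its own incline: the 5.9 kg mass has component 5.9 × 9.8 × sin 35° = 33.164 N down its slope, and the 4 kg mass has 4 × 9.8 × sin 15° = 10.146 N down its slope.
The 5.9 kg side's 33.164 N exceeds the other side's 10.146 N, so that mass slides down and the 4 kg mass slides up. Taking that direction as positive, Newton's second law for the whole system gives 33.164 − 10.146 = (5.9 + 4) a, so a = 23.018 / 9.9 = 2.3251 m/s².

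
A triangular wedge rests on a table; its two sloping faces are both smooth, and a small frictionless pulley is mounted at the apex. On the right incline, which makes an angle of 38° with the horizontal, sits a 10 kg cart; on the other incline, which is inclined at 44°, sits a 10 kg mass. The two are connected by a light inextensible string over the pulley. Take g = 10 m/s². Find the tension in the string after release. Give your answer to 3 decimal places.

Resolve each weight along its own incline: the 10 kg mass has component 10 × 10 × sin 38° = 61.566 N down its slope, and the 10 kg mass has 10 × 10 × sin 44° = 69.466 N down its slope.
The 10 kg side's 69.466 N exceeds the other side's 61.566 N, so that mass slides down and the 10 kg mass slides up. Taking that direction as positive, Newton's second law for the whole system gives 69.466 − 61.566 = (10 + 10) a, so a = 7.900 / 20 = 0.3950 m/s².
For the 10 kg mass (up-slope positive): T − 61.566 = 10 × 0.3950, so T = 65.516 N.

65.516 N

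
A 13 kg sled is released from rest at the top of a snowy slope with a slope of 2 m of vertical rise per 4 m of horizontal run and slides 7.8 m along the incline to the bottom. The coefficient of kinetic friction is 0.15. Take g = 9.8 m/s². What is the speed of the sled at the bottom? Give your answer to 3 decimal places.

6.918 m/s

The weight component along the incline is mg sin 26.57° = 56.975 N and the normal force is N = mg cos 26.57° = 113.950 N.
Friction up the slope is f = μN = 0.15 × 113.950 = 17.093 N, so the net downslope force is 56.975 − 17.093 = 39.882 N and a = 39.882 / 13 = 3.0678 m/s².
Starting from rest over a distance of 7.8 m, v² = 2aL = 2 × 3.0678 × 7.8 = 47.8577, so v = 6.9179 m/s.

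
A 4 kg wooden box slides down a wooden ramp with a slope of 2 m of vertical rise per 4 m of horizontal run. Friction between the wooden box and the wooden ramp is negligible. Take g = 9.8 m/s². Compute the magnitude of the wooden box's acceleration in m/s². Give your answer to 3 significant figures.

4.38 m/s²

Resolving the weight along the incline: the component pulling the wooden box down the slope is mg sin 26.57° = 4 × 9.8 × 0.4472 = 17.530 N, and the normal force is N = mg cos 26.57° = 4 × 9.8 × 0.8944 = 35.060 N.
With no friction the net force along the incline is 17.530 N, so a = g sin 26.57° = 17.530 / 4 = 4.3825 m/s².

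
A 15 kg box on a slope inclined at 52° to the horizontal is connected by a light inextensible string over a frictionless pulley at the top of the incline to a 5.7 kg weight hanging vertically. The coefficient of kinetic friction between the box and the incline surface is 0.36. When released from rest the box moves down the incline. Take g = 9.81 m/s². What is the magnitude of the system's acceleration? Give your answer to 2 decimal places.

1.32 m/s²

For the box on the incline: the weight component along the slope is m₁g sin 52° = 15 × 9.81 × 0.7880 = 115.954 N and the normal force is N = m₁g cos 52° = 90.595 N.
Kinetic friction opposes the box's motion down the incline: f = μN = 0.36 × 90.595 = 32.614 N acting up the slope.
Newton's second law for the box (down-slope positive): 115.954 − 32.614 − T = 15 a. For the hanging weight (upward positive): T − 5.7 × 9.81 = 5.7 a.
Adding the two equations eliminates T: 27.423 = 20.7 a, so a = 1.3248 m/s².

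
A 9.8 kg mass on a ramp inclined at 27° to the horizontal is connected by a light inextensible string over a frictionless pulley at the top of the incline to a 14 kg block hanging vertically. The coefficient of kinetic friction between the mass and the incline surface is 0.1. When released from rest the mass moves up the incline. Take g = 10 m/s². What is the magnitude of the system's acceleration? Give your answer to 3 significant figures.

3.65 m/s²

For the mass on the incline: the weight component along the slope is m₁g sin 27° = 9.8 × 10 × 0.4540 = 44.492 N and the normal force is N = m₁g cos 27° = 87.319 N.
Kinetic friction opposes the mass's motion up the incline: f = μN = 0.1 × 87.319 = 8.732 N acting down the slope.
Newton's second law for the mass (up-slope positive): T − 44.492 − 8.732 = 9.8 a. For the hanging block (downward positive): 14 × 10 − T = 14 a.
Adding the two equations eliminates T: 86.776 = 23.8 a, so a = 3.6461 m/s².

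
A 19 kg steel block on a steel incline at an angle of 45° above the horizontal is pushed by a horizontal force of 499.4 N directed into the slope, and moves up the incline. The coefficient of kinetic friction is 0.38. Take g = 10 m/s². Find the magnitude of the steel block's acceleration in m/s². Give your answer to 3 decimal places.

The horizontal push has components F cos 45° = 499.4 × 0.7071 = 353.126 N up the incline and F sin 45° = 499.4 × 0.7071 = 353.126 N pressing into the surface.
The normal force is therefore N = mg cos 45° + F sin 45° = 134.349 + 353.126 = 487.475 N, and kinetic friction down the slope is μN = 0.38 × 487.475 = 185.240 N.
Along the incline: F cos 45° − mg sin 45° − μN = ma, so 353.126 − 134.349 − 185.240 = 19 a, giving a = 1.7651 m/s².

1.765 m/s²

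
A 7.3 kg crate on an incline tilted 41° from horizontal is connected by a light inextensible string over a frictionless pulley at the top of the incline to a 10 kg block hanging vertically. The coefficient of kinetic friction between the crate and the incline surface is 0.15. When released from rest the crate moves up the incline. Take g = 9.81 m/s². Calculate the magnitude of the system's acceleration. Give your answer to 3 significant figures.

For the crate on the incline: the weight component along the slope is m₁g sin 41° = 7.3 × 9.81 × 0.6561 = 46.985 N and the normal force is N = m₁g cos 41° = 54.047 N.
Kinetic friction opposes the crate's motion up the incline: f = μN = 0.15 × 54.047 = 8.107 N acting down the slope.
Newton's second law for the crate (up-slope positive): T − 46.985 − 8.107 = 7.3 a. For the hanging block (downward positive): 10 × 9.81 − T = 10 a.
Adding the two equations eliminates T: 43.008 = 17.3 a, so a = 2.4860 m/s².

2.49 m/s²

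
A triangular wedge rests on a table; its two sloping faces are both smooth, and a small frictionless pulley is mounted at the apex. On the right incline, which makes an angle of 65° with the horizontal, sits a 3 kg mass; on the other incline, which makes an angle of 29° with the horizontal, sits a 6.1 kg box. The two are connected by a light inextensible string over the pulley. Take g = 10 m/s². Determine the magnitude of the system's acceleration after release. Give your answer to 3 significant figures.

Resolve each weight along its own incline: the 3 kg mass has component 3 × 10 × sin 65° = 27.189 N down its slope, and the 6.1 kg mass has 6.1 × 10 × sin 29° = 29.573 N down its slope.
The 6.1 kg side's 29.573 N exceeds the other side's 27.189 N, so that mass slides down and the 3 kg mass slides up. Taking that direction as positive, Newton's second law for the whole system gives 29.573 − 27.189 = (3 + 6.1) a, so a = 2.384 / 9.1 = 0.2620 m/s².

0.262 m/s²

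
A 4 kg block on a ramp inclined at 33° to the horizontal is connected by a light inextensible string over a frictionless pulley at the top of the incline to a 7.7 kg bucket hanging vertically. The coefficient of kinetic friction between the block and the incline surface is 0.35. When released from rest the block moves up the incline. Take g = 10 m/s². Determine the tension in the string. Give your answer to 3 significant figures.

For the block on the incline: the weight component along the slope is m₁g sin 33° = 4 × 10 × 0.5446 = 21.784 N and the normal force is N = m₁g cos 33° = 33.547 N.
Kinetic friction opposes the block's motion up the incline: f = μN = 0.35 × 33.547 = 11.741 N acting down the slope.
Newton's second law for the block (up-slope positive): T − 21.784 − 11.741 = 4 a. For the hanging bucket (downward positive): 7.7 × 10 − T = 7.7 a.
Adding the two equations eliminates T: 43.475 = 11.7 a, so a = 3.7158 m/s².
Then from the hanging bucket's equation, T = 7.7 × (10 − 3.7158) = 48.388 N.

48.4 N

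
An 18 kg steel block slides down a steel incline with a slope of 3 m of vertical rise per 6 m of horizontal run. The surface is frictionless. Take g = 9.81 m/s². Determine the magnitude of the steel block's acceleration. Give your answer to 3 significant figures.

Resolving the weight along the incline: the component pulling the steel block down the slope is mg sin 26.57° = 18 × 9.81 × 0.4472 = 78.967 N, and the normal force is N = mg cos 26.57° = 18 × 9.81 × 0.8944 = 157.933 N.
With no friction the net force along the incline is 78.967 N, so a = g sin 26.57° = 78.967 / 18 = 4.3871 m/s².

4.39 m/s²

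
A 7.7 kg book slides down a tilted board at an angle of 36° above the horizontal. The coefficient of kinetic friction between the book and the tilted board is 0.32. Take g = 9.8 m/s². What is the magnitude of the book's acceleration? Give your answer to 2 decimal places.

Resolving the weight along the incline: the component pulling the book down the slope is mg sin 36° = 7.7 × 9.8 × 0.5878 = 44.355 N, and the normal force is N = mg cos 36° = 7.7 × 9.8 × 0.8090 = 61.047 N.
Kinetic friction acts up the slope with magnitude f = μN = 0.32 × 61.047 = 19.535 N.
Net force along the incline is 44.355 − 19.535 = 24.820 N, so a = 24.820 / 7.7 = 3.2234 m/s².

3.22 m/s²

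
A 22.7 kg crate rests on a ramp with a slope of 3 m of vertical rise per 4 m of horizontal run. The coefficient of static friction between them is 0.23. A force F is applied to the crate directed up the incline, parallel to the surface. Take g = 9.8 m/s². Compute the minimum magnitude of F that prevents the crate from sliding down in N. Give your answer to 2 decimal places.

The normal force is N = mg cos 36.87° = 177.968 N. With F at its minimum the crate is on the verge of sliding down, so static friction is at its maximum μ_s N = 0.23 × 177.968 = 40.933 N and acts up the slope.
Equilibrium along the incline: F + μ_s N = mg sin 36.87°, so F = 133.476 − 40.933 = 92.543 N.

92.54 N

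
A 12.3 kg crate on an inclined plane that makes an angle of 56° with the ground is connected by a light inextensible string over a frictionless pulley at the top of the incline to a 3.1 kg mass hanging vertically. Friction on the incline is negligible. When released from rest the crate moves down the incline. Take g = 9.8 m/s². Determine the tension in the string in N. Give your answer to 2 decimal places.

For the crate on the incline: the weight component along the slope is m₁g sin 56° = 12.3 × 9.8 × 0.8290 = 99.928 N and the normal force is N = m₁g cos 56° = 67.405 N.
Newton's second law for the crate (down-slope positive): 99.928 − T = 12.3 a. For the hanging mass (upward positive): T − 3.1 × 9.8 = 3.1 a.
Adding the two equations eliminates T: 69.548 = 15.4 a, so a = 4.5161 m/s².
Then from the hanging mass's equation, T = 3.1 × (9.8 + 4.5161) = 44.380 N.

44.38 N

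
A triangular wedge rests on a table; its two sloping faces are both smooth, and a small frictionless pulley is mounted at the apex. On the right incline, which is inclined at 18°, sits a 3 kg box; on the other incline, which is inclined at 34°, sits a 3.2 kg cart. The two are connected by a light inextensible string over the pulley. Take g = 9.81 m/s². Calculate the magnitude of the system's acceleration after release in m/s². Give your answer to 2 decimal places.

Resolve each weight along its own incline: the 3 kg mass has component 3 × 9.81 × sin 18° = 9.094 N down its slope, and the 3.2 kg mass has 3.2 × 9.81 × sin 34° = 17.554 N down its slope.
The 3.2 kg side's 17.554 N exceeds the other side's 9.094 N, so that mass slides down and the 3 kg mass slides up. Taking that direction as positive, Newton's second law for the whole system gives 17.554 − 9.094 = (3 + 3.2) a, so a = 8.460 / 6.2 = 1.3645 m/s².

1.36 m/s²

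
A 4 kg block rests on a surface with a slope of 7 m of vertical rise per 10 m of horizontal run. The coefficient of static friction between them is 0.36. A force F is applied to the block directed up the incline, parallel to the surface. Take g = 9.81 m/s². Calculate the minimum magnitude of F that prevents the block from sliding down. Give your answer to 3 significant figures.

The normal force is N = mg cos 34.99° = 32.147 N. With F at its minimum the block is on the verge of sliding down, so static friction is at its maximum μ_s N = 0.36 × 32.147 = 11.573 N and acts up the slope.
Equilibrium along the incline: F + μ_s N = mg sin 34.99°, so F = 22.503 − 11.573 = 10.930 N.

10.9 N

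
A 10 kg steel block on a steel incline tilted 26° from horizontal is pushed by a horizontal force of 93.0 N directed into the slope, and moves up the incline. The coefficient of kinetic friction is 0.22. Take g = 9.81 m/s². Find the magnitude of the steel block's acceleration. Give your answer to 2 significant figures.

1.2 m/s²

The horizontal push has components F cos 26° = 93.0 × 0.8988 = 83.588 N up the incline and F sin 26° = 93.0 × 0.4384 = 40.771 N pressing into the surface.
The normal force is therefore N = mg cos 26° + F sin 26° = 88.172 + 40.771 = 128.943 N, and kinetic friction down the slope is μN = 0.22 × 128.943 = 28.367 N.
Along the incline: F cos 26° − mg sin 26° − μN = ma, so 83.588 − 43.007 − 28.367 = 10 a, giving a = 1.2214 m/s².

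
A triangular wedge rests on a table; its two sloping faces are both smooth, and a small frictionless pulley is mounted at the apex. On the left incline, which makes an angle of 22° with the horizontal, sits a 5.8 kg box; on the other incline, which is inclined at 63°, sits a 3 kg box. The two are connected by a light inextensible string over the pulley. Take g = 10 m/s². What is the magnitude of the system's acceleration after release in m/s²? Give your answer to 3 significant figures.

0.569 m/s²

Resolve each weight along its own incline: the 5.8 kg mass has component 5.8 × 10 × sin 22° = 21.727 N down its slope, and the 3 kg mass has 3 × 10 × sin 63° = 26.730 N down its slope.
The 3 kg side's 26.730 N exceeds the other side's 21.727 N, so that mass slides down and the 5.8 kg mass slides up. Taking that direction as positive, Newton's second law for the whole system gives 26.730 − 21.727 = (5.8 + 3) a, so a = 5.003 / 8.8 = 0.5685 m/s².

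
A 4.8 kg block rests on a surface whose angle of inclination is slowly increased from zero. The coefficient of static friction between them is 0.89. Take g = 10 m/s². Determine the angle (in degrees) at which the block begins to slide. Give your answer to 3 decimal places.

At the threshold of sliding, static friction is at its maximum μ_s N and exactly balances the weight component along the incline: mg sin θ = μ_s mg cos θ.
Hence tan θ = μ_s = 0.89, so θ = arctan(0.89) = 41.6691°.

41.669°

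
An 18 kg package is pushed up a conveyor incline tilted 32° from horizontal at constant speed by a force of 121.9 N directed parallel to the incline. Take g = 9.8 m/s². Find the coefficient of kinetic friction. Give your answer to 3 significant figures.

0.190

At constant speed ΣF = 0 along the incline. The applied 121.9 N acts up the slope; the weight component mg sin 32° = 93.478 N and kinetic friction μN both act down the slope.
So 121.9 = 93.478 + μ × 149.596, giving μ = (121.9 − 93.478) / 149.596 = 0.1900.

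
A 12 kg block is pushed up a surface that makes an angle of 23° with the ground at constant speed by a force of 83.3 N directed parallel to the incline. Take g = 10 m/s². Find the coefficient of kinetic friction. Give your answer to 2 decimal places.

At constant speed ΣF = 0 along the incline. The applied 83.3 N acts up the slope; the weight component mg sin 23° = 46.888 N and kinetic friction μN both act down the slope.
So 83.3 = 46.888 + μ × 110.461, giving μ = (83.3 − 46.888) / 110.461 = 0.3296.

0.33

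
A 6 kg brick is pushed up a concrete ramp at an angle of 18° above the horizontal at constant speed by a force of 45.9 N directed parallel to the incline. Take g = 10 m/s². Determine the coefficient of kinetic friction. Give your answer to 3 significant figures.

At constant speed ΣF = 0 along the incline. The applied 45.9 N acts up the slope; the weight component mg sin 18° = 18.541 N and kinetic friction μN both act down the slope.
So 45.9 = 18.541 + μ × 57.063, giving μ = (45.9 − 18.541) / 57.063 = 0.4795.

0.479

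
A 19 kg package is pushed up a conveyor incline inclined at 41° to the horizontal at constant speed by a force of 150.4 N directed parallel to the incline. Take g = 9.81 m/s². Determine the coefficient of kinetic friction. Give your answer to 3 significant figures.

At constant speed ΣF = 0 along the incline. The applied 150.4 N acts up the slope; the weight component mg sin 41° = 122.283 N and kinetic friction μN both act down the slope.
So 150.4 = 122.283 + μ × 140.670, giving μ = (150.4 − 122.283) / 140.670 = 0.1999.

0.200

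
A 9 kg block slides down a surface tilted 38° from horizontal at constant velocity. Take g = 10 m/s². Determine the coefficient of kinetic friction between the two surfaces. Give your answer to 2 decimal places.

0.78

At constant velocity the net force along the incline is zero: mg sin 38° = μ mg cos 38°.
So μ = tan 38° = 0.6157 / 0.7880 = 0.7813.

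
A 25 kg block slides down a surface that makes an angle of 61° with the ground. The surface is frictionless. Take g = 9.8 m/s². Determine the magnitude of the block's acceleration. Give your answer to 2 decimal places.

8.57 m/s²

Resolving the weight along the incline: the component pulling the block down the slope is mg sin 61° = 25 × 9.8 × 0.8746 = 214.277 N, and the normal force is N = mg cos 61° = 25 × 9.8 × 0.4848 = 118.776 N.
With no friction the net force along the incline is 214.277 N, so a = g sin 61° = 214.277 / 25 = 8.5711 m/s².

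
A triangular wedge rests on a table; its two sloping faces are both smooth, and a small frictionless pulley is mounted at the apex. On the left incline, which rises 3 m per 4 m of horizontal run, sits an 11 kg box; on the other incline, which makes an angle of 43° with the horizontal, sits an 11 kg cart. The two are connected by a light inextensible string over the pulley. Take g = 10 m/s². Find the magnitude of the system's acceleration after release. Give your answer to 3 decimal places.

Resolve each weight along its own incline: the 11 kg mass has component 11 × 10 × sin 36.87° = 66.000 N down its slope, and the 11 kg mass has 11 × 10 × sin 43° = 75.020 N down its slope.
The 11 kg side's 75.020 N exceeds the other side's 66.000 N, so that mass slides down and the 11 kg mass slides up. Taking that direction as positive, Newton's second law for the whole system gives 75.020 − 66.000 = (11 + 11) a, so a = 9.020 / 22 = 0.4100 m/s².

0.410 m/s²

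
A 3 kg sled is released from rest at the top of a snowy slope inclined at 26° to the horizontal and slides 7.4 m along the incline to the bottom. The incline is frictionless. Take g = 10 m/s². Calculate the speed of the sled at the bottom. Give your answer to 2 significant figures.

The weight component along the incline is mg sin 26° = 13.151 N and the normal force is N = mg cos 26° = 26.964 N.
With no friction, a = g sin 26° = 4.3837 m/s².
Starting from rest over a distance of 7.4 m, v² = 2aL = 2 × 4.3837 × 7.4 = 64.8788, so v = 8.0547 m/s.

8.1 m/s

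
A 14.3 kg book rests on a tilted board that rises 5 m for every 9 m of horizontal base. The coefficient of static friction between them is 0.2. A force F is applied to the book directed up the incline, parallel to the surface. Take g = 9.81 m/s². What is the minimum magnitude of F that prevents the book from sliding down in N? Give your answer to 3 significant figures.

43.6 N

The normal force is N = mg cos 29.05° = 122.629 N. With F at its minimum the book is on the verge of sliding down, so static friction is at its maximum μ_s N = 0.2 × 122.629 = 24.526 N and acts up the slope.
Equilibrium along the incline: F + μ_s N = mg sin 29.05°, so F = 68.127 − 24.526 = 43.601 N.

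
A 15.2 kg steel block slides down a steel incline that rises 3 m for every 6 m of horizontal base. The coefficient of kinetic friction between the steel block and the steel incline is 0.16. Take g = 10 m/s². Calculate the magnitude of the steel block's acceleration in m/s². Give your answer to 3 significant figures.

3.04 m/s²

Resolving the weight along the incline: the component pulling the steel block down the slope is mg sin 26.57° = 15.2 × 10 × 0.4472 = 67.974 N, and the normal force is N = mg cos 26.57° = 15.2 × 10 × 0.8944 = 135.949 N.
Kinetic friction acts up the slope with magnitude f = μN = 0.16 × 135.949 = 21.752 N.
Net force along the incline is 67.974 − 21.752 = 46.222 N, so a = 46.222 / 15.2 = 3.0409 m/s².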